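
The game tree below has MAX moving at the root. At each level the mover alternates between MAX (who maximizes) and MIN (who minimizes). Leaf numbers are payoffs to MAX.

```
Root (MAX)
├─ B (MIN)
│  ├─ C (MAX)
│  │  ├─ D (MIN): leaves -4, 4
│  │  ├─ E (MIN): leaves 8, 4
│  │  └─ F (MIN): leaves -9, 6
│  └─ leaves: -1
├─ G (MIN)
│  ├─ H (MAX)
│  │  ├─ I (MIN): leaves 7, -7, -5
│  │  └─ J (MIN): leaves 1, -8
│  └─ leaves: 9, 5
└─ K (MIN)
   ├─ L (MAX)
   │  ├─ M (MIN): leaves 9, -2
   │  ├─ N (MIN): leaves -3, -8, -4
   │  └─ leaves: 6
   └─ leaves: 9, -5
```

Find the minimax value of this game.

D (MIN): min(-4, 4) = -4
E (MIN): min(8, 4) = 4
F (MIN): min(-9, 6) = -9
C (MAX): max(-4, 4, -9) = 4
B (MIN): min(4, -1) = -1
I (MIN): min(7, -7, -5) = -7
J (MIN): min(1, -8) = -8
H (MAX): max(-7, -8) = -7
G (MIN): min(-7, 9, 5) = -7
M (MIN): min(9, -2) = -2
N (MIN): min(-3, -8, -4) = -8
L (MAX): max(-2, -8, 6) = 6
K (MIN): min(6, 9, -5) = -5
Root (MAX): max(-1, -7, -5) = -1

-1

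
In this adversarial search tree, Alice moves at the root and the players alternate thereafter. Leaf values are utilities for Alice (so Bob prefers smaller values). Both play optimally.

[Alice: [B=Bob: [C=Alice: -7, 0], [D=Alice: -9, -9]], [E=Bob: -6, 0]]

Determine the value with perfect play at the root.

C (Alice): max(-7, 0) = 0
D (Alice): max(-9, -9) = -9
B (Bob): min(0, -9) = -9
E (Bob): min(-6, 0) = -6
Root (Alice): max(-9, -6) = -6

-6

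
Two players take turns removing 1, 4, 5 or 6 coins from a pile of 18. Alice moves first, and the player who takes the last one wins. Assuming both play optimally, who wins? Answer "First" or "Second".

W/L table (W = player to move can force a win):
i:   0  1  2  3  4  5  6  7  8  9 10 11 12 13 14 15 16 17 18
     L  W  L  W  W  W  W  W  W  L  W  L  W  W  W  W  W  W  L
Position 18 is L, so the second player wins.

Second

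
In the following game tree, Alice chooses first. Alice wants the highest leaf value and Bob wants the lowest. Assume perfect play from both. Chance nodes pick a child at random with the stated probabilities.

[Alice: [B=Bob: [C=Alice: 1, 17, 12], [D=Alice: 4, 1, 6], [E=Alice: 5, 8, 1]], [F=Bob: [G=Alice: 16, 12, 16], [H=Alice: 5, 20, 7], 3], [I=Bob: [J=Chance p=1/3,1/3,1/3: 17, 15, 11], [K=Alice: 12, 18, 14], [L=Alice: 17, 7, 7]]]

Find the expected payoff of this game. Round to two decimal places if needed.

C (Alice): max(1, 17, 12) = 17
D (Alice): max(4, 1, 6) = 6
E (Alice): max(5, 8, 1) = 8
B (Bob): min(17, 6, 8) = 6
G (Alice): max(16, 12, 16) = 16
H (Alice): max(5, 20, 7) = 20
F (Bob): min(16, 20, 3) = 3
J (Chance): 1/3·17 + 1/3·15 + 1/3·11 = 14.33
K (Alice): max(12, 18, 14) = 18
L (Alice): max(17, 7, 7) = 17
I (Bob): min(14.33, 18, 17) = 14.33
Root (Alice): max(6, 3, 14.33) = 14.33

14.33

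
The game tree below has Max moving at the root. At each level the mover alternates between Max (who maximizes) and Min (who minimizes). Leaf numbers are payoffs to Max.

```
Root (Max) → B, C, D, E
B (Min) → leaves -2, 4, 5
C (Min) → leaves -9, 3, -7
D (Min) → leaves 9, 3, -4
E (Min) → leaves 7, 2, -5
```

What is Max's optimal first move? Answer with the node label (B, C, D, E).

B

B (Min): min(-2, 4, 5) = -2
C (Min): min(-9, 3, -7) = -9
D (Min): min(9, 3, -4) = -4
E (Min): min(7, 2, -5) = -5
Root (Max): max(-2, -9, -4, -5) = -2
Max picks the child with the highest value: B (value -2).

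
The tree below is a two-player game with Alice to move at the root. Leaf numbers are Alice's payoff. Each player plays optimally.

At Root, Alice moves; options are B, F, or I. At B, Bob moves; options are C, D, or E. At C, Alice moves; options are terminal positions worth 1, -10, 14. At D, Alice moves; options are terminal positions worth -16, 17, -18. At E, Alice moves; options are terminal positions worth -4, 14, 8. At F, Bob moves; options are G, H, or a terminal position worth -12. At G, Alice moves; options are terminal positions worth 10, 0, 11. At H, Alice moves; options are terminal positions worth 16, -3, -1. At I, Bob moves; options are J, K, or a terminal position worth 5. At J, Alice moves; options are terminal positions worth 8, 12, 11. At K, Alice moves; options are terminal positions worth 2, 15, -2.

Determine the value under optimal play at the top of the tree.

14

C (Alice): max(1, -10, 14) = 14
D (Alice): max(-16, 17, -18) = 17
E (Alice): max(-4, 14, 8) = 14
B (Bob): min(14, 17, 14) = 14
G (Alice): max(10, 0, 11) = 11
H (Alice): max(16, -3, -1) = 16
F (Bob): min(11, 16, -12) = -12
J (Alice): max(8, 12, 11) = 12
K (Alice): max(2, 15, -2) = 15
I (Bob): min(12, 15, 5) = 5
Root (Alice): max(14, -12, 5) = 14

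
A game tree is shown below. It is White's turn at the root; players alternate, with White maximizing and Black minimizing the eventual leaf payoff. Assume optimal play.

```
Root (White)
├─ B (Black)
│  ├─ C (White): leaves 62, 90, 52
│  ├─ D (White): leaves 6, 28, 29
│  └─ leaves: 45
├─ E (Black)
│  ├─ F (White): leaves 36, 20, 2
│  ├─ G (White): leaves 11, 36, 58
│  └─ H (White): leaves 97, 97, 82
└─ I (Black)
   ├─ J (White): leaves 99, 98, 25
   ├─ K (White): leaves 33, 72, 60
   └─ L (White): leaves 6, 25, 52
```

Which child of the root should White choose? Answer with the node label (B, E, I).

C (White): max(62, 90, 52) = 90
D (White): max(6, 28, 29) = 29
B (Black): min(90, 29, 45) = 29
F (White): max(36, 20, 2) = 36
G (White): max(11, 36, 58) = 58
H (White): max(97, 97, 82) = 97
E (Black): min(36, 58, 97) = 36
J (White): max(99, 98, 25) = 99
K (White): max(33, 72, 60) = 72
L (White): max(6, 25, 52) = 52
I (Black): min(99, 72, 52) = 52
Root (White): max(29, 36, 52) = 52
White picks the child with the highest value: I (value 52).

I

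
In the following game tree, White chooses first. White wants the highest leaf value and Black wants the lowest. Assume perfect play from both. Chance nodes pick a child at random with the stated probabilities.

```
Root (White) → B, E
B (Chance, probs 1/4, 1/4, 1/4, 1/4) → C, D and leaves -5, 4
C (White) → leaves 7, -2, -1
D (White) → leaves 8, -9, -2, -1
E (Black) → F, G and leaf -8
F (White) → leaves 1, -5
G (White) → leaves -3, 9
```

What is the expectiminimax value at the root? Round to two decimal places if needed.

C (White): max(7, -2, -1) = 7
D (White): max(8, -9, -2, -1) = 8
B (Chance): 1/4·7 + 1/4·8 + 1/4·-5 + 1/4·4 = 3.5
F (White): max(1, -5) = 1
G (White): max(-3, 9) = 9
E (Black): min(1, 9, -8) = -8
Root (White): max(3.5, -8) = 3.5

3.5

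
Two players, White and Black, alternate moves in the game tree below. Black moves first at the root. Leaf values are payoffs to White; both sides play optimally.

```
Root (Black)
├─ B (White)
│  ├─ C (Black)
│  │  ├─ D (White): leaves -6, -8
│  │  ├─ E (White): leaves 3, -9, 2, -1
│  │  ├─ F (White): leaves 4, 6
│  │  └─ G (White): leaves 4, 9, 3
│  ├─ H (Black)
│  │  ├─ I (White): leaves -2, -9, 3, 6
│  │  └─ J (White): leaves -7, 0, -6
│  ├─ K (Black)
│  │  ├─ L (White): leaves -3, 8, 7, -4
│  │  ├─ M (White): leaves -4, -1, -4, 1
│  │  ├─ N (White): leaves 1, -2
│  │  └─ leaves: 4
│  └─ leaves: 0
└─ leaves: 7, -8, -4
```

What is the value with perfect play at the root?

-8

D (White): max(-6, -8) = -6
E (White): max(3, -9, 2, -1) = 3
F (White): max(4, 6) = 6
G (White): max(4, 9, 3) = 9
C (Black): min(-6, 3, 6, 9) = -6
I (White): max(-2, -9, 3, 6) = 6
J (White): max(-7, 0, -6) = 0
H (Black): min(6, 0) = 0
L (White): max(-3, 8, 7, -4) = 8
M (White): max(-4, -1, -4, 1) = 1
N (White): max(1, -2) = 1
K (Black): min(8, 1, 1, 4) = 1
B (White): max(-6, 0, 1, 0) = 1
Root (Black): min(1, 7, -8, -4) = -8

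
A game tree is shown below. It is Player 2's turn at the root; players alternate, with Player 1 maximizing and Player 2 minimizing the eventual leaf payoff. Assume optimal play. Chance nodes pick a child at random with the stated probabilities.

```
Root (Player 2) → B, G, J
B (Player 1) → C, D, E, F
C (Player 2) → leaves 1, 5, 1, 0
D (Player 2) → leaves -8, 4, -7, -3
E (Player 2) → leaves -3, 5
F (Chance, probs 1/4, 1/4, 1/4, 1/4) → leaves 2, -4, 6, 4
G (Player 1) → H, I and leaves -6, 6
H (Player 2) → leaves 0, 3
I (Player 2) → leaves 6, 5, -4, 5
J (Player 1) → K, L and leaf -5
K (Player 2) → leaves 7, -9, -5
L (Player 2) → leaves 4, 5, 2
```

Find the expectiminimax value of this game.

C (Player 2): min(1, 5, 1, 0) = 0
D (Player 2): min(-8, 4, -7, -3) = -8
E (Player 2): min(-3, 5) = -3
F (Chance): 1/4·2 + 1/4·-4 + 1/4·6 + 1/4·4 = 2
B (Player 1): max(0, -8, -3, 2) = 2
H (Player 2): min(0, 3) = 0
I (Player 2): min(6, 5, -4, 5) = -4
G (Player 1): max(0, -4, -6, 6) = 6
K (Player 2): min(7, -9, -5) = -9
L (Player 2): min(4, 5, 2) = 2
J (Player 1): max(-9, 2, -5) = 2
Root (Player 2): min(2, 6, 2) = 2

2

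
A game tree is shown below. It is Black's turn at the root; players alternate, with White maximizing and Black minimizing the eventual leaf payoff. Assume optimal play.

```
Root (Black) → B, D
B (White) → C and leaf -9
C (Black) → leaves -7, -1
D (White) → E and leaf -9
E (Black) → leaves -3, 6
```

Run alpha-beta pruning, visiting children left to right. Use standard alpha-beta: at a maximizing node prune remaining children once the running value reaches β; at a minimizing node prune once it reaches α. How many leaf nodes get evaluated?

5

C [α=-∞,β=+∞]: v=-7
B [α=-∞,β=+∞]: v=-7
E [α=-∞,β=-7]: v=-3
D [α=-∞,β=-7]: v=-3 after child 1 ≥ β → β-cutoff, skip 1
Root [α=-∞,β=+∞]: v=-7
Leaves evaluated: 5 of 6.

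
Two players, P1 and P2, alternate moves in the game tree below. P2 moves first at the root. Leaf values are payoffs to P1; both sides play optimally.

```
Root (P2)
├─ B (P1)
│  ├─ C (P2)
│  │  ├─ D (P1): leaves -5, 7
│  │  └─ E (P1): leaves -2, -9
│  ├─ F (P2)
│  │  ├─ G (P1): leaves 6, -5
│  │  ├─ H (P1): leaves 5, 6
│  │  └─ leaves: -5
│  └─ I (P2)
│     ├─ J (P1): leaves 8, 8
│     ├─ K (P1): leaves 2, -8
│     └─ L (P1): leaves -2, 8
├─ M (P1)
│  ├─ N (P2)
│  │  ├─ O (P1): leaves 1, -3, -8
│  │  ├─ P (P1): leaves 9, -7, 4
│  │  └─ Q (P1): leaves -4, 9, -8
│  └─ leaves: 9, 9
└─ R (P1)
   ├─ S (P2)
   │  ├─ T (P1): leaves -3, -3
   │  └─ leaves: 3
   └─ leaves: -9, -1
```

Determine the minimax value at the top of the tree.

D (P1): max(-5, 7) = 7
E (P1): max(-2, -9) = -2
C (P2): min(7, -2) = -2
G (P1): max(6, -5) = 6
H (P1): max(5, 6) = 6
F (P2): min(6, 6, -5) = -5
J (P1): max(8, 8) = 8
K (P1): max(2, -8) = 2
L (P1): max(-2, 8) = 8
I (P2): min(8, 2, 8) = 2
B (P1): max(-2, -5, 2) = 2
O (P1): max(1, -3, -8) = 1
P (P1): max(9, -7, 4) = 9
Q (P1): max(-4, 9, -8) = 9
N (P2): min(1, 9, 9) = 1
M (P1): max(1, 9, 9) = 9
T (P1): max(-3, -3) = -3
S (P2): min(-3, 3) = -3
R (P1): max(-3, -9, -1) = -1
Root (P2): min(2, 9, -1) = -1

-1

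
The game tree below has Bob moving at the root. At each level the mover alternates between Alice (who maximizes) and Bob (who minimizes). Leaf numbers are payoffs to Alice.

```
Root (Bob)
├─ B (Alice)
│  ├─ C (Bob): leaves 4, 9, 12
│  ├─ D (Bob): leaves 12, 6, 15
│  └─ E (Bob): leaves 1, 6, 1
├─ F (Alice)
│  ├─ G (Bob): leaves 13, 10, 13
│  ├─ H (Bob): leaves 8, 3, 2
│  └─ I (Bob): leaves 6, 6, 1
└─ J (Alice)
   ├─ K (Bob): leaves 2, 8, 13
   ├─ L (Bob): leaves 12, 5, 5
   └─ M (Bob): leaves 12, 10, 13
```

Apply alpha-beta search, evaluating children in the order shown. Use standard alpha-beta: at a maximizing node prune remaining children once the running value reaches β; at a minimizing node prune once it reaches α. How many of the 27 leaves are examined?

19

C [α=-∞,β=+∞]: v=4
D [α=4,β=+∞]: v=6
E [α=6,β=+∞]: v=1 after child 1 ≤ α → α-cutoff, skip 2
B [α=-∞,β=+∞]: v=6
G [α=-∞,β=6]: v=10
F [α=-∞,β=6]: v=10 after child 1 ≥ β → β-cutoff, skip 2
K [α=-∞,β=6]: v=2
L [α=2,β=6]: v=5
M [α=5,β=6]: v=10
J [α=-∞,β=6]: v=10
Root [α=-∞,β=+∞]: v=6
Leaves evaluated: 19 of 27.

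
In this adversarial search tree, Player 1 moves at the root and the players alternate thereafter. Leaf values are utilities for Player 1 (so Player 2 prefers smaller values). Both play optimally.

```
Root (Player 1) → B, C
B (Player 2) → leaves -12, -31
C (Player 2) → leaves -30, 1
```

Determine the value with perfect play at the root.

-30

B (Player 2): min(-12, -31) = -31
C (Player 2): min(-30, 1) = -30
Root (Player 1): max(-31, -30) = -30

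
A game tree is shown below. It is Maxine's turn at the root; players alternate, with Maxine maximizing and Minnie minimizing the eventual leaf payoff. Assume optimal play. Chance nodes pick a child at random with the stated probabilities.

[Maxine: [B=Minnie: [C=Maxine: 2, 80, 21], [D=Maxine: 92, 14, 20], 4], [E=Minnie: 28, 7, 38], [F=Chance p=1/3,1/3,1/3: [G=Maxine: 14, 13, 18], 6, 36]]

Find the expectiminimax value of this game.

20

C (Maxine): max(2, 80, 21) = 80
D (Maxine): max(92, 14, 20) = 92
B (Minnie): min(80, 92, 4) = 4
E (Minnie): min(28, 7, 38) = 7
G (Maxine): max(14, 13, 18) = 18
F (Chance): 1/3·18 + 1/3·6 + 1/3·36 = 20
Root (Maxine): max(4, 7, 20) = 20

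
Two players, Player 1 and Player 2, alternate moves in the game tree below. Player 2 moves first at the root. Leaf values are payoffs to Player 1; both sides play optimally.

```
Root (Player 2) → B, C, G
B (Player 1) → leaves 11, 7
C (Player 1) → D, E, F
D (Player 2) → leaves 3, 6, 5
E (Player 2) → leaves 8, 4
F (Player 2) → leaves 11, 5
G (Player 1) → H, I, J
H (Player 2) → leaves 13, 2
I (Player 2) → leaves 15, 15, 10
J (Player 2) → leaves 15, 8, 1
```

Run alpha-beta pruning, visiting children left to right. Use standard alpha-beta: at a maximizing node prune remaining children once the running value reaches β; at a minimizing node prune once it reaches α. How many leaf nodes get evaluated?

B [α=-∞,β=+∞]: v=11
D [α=-∞,β=11]: v=3
E [α=3,β=11]: v=4
F [α=4,β=11]: v=5
C [α=-∞,β=11]: v=5
H [α=-∞,β=5]: v=2
I [α=2,β=5]: v=10
G [α=-∞,β=5]: v=10 after child 2 ≥ β → β-cutoff, skip 1
Root [α=-∞,β=+∞]: v=5
Leaves evaluated: 14 of 17.

14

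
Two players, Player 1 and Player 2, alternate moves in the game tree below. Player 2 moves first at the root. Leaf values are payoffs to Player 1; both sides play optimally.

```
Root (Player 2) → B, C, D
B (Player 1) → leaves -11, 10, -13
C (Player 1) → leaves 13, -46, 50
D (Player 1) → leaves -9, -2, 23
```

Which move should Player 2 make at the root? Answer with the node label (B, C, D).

B (Player 1): max(-11, 10, -13) = 10
C (Player 1): max(13, -46, 50) = 50
D (Player 1): max(-9, -2, 23) = 23
Root (Player 2): min(10, 50, 23) = 10
Player 2 picks the child with the lowest value: B (value 10).

B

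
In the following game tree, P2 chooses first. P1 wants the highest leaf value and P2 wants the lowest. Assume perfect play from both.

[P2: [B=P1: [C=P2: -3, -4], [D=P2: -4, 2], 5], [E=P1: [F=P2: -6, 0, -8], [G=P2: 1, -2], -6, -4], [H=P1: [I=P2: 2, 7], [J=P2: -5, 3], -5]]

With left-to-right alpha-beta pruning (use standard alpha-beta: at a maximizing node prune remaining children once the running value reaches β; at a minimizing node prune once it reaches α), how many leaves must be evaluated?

13

C [α=-∞,β=+∞]: v=-4
D [α=-4,β=+∞]: v=-4 after child 1 ≤ α → α-cutoff, skip 1
B [α=-∞,β=+∞]: v=5
F [α=-∞,β=5]: v=-8
G [α=-8,β=5]: v=-2
E [α=-∞,β=5]: v=-2
I [α=-∞,β=-2]: v=2
H [α=-∞,β=-2]: v=2 after child 1 ≥ β → β-cutoff, skip 2
Root [α=-∞,β=+∞]: v=-2
Leaves evaluated: 13 of 17.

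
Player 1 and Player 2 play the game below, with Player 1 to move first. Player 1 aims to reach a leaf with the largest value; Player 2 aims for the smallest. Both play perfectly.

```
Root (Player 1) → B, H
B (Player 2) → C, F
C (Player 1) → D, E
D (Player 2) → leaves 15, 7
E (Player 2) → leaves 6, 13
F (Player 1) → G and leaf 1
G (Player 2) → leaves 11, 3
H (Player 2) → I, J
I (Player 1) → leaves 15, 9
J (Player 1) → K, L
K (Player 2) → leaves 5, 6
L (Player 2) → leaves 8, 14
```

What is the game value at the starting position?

8

D (Player 2): min(15, 7) = 7
E (Player 2): min(6, 13) = 6
C (Player 1): max(7, 6) = 7
G (Player 2): min(11, 3) = 3
F (Player 1): max(3, 1) = 3
B (Player 2): min(7, 3) = 3
I (Player 1): max(15, 9) = 15
K (Player 2): min(5, 6) = 5
L (Player 2): min(8, 14) = 8
J (Player 1): max(5, 8) = 8
H (Player 2): min(15, 8) = 8
Root (Player 1): max(3, 8) = 8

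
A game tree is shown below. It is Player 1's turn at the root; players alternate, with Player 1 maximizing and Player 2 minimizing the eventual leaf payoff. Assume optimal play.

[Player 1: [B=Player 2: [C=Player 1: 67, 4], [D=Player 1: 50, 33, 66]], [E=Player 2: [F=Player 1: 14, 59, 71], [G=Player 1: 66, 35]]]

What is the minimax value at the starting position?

66

C (Player 1): max(67, 4) = 67
D (Player 1): max(50, 33, 66) = 66
B (Player 2): min(67, 66) = 66
F (Player 1): max(14, 59, 71) = 71
G (Player 1): max(66, 35) = 66
E (Player 2): min(71, 66) = 66
Root (Player 1): max(66, 66) = 66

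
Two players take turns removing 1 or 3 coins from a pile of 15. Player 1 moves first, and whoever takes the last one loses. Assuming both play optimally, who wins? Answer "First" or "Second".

Mark each pile size as W (mover wins) or L (mover loses):
i:   0  1  2  3  4  5  6  7  8  9 10 11 12 13 14 15
     W  L  W  L  W  L  W  L  W  L  W  L  W  L  W  L
Position 15 is L, so the second player wins.

Second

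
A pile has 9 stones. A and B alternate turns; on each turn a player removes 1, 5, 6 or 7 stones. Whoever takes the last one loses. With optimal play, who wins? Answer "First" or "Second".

i:   0  1  2  3  4  5  6  7  8  9
     W  L  W  L  W  L  W  W  W  W
Position 9 is W, so the first player wins.

First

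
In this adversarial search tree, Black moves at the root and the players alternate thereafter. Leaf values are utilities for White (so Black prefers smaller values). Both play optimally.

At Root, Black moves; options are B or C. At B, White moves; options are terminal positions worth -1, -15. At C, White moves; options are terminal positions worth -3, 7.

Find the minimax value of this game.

-1

B (White): max(-1, -15) = -1
C (White): max(-3, 7) = 7
Root (Black): min(-1, 7) = -1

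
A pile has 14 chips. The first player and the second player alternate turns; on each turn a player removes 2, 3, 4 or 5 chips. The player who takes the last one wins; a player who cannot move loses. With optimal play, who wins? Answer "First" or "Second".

Compute winning (W) and losing (L) positions by backward induction:
i:   0  1  2  3  4  5  6  7  8  9 10 11 12 13 14
     L  L  W  W  W  W  W  L  L  W  W  W  W  W  L
Position 14 is L, so the second player wins.

Second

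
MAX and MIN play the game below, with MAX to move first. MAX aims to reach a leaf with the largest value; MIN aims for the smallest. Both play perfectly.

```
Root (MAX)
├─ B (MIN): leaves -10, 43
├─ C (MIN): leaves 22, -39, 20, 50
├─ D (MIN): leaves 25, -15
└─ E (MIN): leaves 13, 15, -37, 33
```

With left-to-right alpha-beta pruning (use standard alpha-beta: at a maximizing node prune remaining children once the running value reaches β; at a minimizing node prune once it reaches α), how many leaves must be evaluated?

9

B [α=-∞,β=+∞]: v=-10
C [α=-10,β=+∞]: v=-39 after child 2 ≤ α → α-cutoff, skip 2
D [α=-10,β=+∞]: v=-15
E [α=-10,β=+∞]: v=-37 after child 3 ≤ α → α-cutoff, skip 1
Root [α=-∞,β=+∞]: v=-10
Leaves evaluated: 9 of 12.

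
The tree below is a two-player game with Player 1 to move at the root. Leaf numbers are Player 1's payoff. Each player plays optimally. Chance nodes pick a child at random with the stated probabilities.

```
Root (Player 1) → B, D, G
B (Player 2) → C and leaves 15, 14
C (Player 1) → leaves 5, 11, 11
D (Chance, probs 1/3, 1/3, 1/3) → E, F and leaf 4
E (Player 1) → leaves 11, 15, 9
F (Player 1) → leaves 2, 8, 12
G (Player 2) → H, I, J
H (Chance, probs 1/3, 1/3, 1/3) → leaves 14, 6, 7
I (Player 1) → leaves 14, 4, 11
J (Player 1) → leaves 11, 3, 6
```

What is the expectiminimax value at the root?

11

C (Player 1): max(5, 11, 11) = 11
B (Player 2): min(11, 15, 14) = 11
E (Player 1): max(11, 15, 9) = 15
F (Player 1): max(2, 8, 12) = 12
D (Chance): 1/3·15 + 1/3·12 + 1/3·4 = 10.33
H (Chance): 1/3·14 + 1/3·6 + 1/3·7 = 9
I (Player 1): max(14, 4, 11) = 14
J (Player 1): max(11, 3, 6) = 11
G (Player 2): min(9, 14, 11) = 9
Root (Player 1): max(11, 10.33, 9) = 11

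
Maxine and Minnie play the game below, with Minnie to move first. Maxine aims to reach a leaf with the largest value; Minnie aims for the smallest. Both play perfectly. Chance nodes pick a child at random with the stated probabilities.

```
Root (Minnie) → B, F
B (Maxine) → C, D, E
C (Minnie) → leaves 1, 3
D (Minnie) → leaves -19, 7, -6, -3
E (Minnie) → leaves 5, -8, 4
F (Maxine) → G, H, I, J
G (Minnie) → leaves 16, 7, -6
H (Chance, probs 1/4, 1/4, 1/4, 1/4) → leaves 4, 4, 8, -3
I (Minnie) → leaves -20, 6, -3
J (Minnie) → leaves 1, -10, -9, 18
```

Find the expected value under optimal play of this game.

1

C (Minnie): min(1, 3) = 1
D (Minnie): min(-19, 7, -6, -3) = -19
E (Minnie): min(5, -8, 4) = -8
B (Maxine): max(1, -19, -8) = 1
G (Minnie): min(16, 7, -6) = -6
H (Chance): 1/4·4 + 1/4·4 + 1/4·8 + 1/4·-3 = 3.25
I (Minnie): min(-20, 6, -3) = -20
J (Minnie): min(1, -10, -9, 18) = -10
F (Maxine): max(-6, 3.25, -20, -10) = 3.25
Root (Minnie): min(1, 3.25) = 1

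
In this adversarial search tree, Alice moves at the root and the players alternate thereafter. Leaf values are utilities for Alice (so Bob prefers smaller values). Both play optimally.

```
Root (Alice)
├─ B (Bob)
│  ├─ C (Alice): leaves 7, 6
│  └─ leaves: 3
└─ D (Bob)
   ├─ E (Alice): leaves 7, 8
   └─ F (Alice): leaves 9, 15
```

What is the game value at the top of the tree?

C (Alice): max(7, 6) = 7
B (Bob): min(7, 3) = 3
E (Alice): max(7, 8) = 8
F (Alice): max(9, 15) = 15
D (Bob): min(8, 15) = 8
Root (Alice): max(3, 8) = 8

8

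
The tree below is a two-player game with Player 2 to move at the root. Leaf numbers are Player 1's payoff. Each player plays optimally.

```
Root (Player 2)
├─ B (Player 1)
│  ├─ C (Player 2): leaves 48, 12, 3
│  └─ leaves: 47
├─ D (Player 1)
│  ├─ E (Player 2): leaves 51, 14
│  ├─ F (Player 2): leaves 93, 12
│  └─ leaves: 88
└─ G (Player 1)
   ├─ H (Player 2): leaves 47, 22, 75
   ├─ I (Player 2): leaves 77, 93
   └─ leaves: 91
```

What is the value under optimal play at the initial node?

47

C (Player 2): min(48, 12, 3) = 3
B (Player 1): max(3, 47) = 47
E (Player 2): min(51, 14) = 14
F (Player 2): min(93, 12) = 12
D (Player 1): max(14, 12, 88) = 88
H (Player 2): min(47, 22, 75) = 22
I (Player 2): min(77, 93) = 77
G (Player 1): max(22, 77, 91) = 91
Root (Player 2): min(47, 88, 91) = 47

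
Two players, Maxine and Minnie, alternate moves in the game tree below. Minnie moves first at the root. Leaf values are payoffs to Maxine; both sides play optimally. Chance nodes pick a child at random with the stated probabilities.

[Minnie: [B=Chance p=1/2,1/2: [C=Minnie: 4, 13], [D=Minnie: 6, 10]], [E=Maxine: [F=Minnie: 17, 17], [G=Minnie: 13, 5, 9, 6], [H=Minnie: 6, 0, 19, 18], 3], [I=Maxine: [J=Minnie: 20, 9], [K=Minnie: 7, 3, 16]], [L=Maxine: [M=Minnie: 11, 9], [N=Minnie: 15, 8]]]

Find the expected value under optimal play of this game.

C (Minnie): min(4, 13) = 4
D (Minnie): min(6, 10) = 6
B (Chance): 1/2·4 + 1/2·6 = 5
F (Minnie): min(17, 17) = 17
G (Minnie): min(13, 5, 9, 6) = 5
H (Minnie): min(6, 0, 19, 18) = 0
E (Maxine): max(17, 5, 0, 3) = 17
J (Minnie): min(20, 9) = 9
K (Minnie): min(7, 3, 16) = 3
I (Maxine): max(9, 3) = 9
M (Minnie): min(11, 9) = 9
N (Minnie): min(15, 8) = 8
L (Maxine): max(9, 8) = 9
Root (Minnie): min(5, 17, 9, 9) = 5

5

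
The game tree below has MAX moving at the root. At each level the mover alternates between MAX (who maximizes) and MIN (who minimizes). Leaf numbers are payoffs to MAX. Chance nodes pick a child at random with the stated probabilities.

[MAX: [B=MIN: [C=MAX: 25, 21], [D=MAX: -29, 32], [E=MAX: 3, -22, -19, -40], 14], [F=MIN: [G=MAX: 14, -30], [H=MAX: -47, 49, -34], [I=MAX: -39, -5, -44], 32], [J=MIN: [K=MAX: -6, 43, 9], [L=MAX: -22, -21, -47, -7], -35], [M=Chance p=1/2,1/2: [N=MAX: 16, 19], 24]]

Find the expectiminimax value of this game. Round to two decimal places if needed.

C (MAX): max(25, 21) = 25
D (MAX): max(-29, 32) = 32
E (MAX): max(3, -22, -19, -40) = 3
B (MIN): min(25, 32, 3, 14) = 3
G (MAX): max(14, -30) = 14
H (MAX): max(-47, 49, -34) = 49
I (MAX): max(-39, -5, -44) = -5
F (MIN): min(14, 49, -5, 32) = -5
K (MAX): max(-6, 43, 9) = 43
L (MAX): max(-22, -21, -47, -7) = -7
J (MIN): min(43, -7, -35) = -35
N (MAX): max(16, 19) = 19
M (Chance): 1/2·19 + 1/2·24 = 21.5
Root (MAX): max(3, -5, -35, 21.5) = 21.5

21.5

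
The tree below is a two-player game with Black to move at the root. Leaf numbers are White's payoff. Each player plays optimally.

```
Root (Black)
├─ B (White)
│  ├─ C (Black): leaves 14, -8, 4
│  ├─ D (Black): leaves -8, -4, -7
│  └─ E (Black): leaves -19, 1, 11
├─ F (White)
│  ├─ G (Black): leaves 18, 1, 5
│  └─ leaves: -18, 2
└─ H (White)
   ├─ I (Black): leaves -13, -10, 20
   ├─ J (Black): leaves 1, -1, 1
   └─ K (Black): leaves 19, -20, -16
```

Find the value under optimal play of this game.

C (Black): min(14, -8, 4) = -8
D (Black): min(-8, -4, -7) = -8
E (Black): min(-19, 1, 11) = -19
B (White): max(-8, -8, -19) = -8
G (Black): min(18, 1, 5) = 1
F (White): max(1, -18, 2) = 2
I (Black): min(-13, -10, 20) = -13
J (Black): min(1, -1, 1) = -1
K (Black): min(19, -20, -16) = -20
H (White): max(-13, -1, -20) = -1
Root (Black): min(-8, 2, -1) = -8

-8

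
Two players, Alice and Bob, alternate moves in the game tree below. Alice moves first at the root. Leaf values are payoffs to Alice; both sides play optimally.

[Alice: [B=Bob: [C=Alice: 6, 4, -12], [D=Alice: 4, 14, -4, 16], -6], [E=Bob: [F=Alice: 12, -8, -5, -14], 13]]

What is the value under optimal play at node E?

12

F: max(12, -8, -5, -14) = 12
E: min(12, 13) = 12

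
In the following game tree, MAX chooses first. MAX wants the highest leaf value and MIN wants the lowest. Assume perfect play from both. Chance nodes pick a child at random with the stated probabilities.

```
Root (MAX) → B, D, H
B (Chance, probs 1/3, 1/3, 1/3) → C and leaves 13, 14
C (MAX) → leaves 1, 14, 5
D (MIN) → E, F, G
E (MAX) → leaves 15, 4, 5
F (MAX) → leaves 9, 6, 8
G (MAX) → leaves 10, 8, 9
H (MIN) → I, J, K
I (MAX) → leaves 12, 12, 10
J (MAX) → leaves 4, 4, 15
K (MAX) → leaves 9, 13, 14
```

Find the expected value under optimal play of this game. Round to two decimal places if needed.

13.67

C (MAX): max(1, 14, 5) = 14
B (Chance): 1/3·14 + 1/3·13 + 1/3·14 = 13.67
E (MAX): max(15, 4, 5) = 15
F (MAX): max(9, 6, 8) = 9
G (MAX): max(10, 8, 9) = 10
D (MIN): min(15, 9, 10) = 9
I (MAX): max(12, 12, 10) = 12
J (MAX): max(4, 4, 15) = 15
K (MAX): max(9, 13, 14) = 14
H (MIN): min(12, 15, 14) = 12
Root (MAX): max(13.67, 9, 12) = 13.67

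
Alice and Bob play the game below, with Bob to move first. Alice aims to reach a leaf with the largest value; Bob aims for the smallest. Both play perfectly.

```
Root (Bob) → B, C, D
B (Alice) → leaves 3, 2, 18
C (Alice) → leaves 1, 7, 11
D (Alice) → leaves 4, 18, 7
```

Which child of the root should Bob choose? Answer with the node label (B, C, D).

C

B (Alice): max(3, 2, 18) = 18
C (Alice): max(1, 7, 11) = 11
D (Alice): max(4, 18, 7) = 18
Root (Bob): min(18, 11, 18) = 11
Bob picks the child with the lowest value: C (value 11).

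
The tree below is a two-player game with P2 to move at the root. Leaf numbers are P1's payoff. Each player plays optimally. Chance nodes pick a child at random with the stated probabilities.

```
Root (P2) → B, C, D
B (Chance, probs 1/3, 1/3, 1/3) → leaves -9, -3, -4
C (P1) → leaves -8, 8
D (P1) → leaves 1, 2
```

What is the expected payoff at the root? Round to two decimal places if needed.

B (Chance): 1/3·-9 + 1/3·-3 + 1/3·-4 = -5.33
C (P1): max(-8, 8) = 8
D (P1): max(1, 2) = 2
Root (P2): min(-5.33, 8, 2) = -5.33

-5.33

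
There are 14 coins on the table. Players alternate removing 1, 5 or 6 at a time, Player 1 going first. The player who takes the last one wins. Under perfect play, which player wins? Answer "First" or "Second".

First

i:   0  1  2  3  4  5  6  7  8  9 10 11 12 13 14
     L  W  L  W  L  W  W  W  W  W  W  L  W  L  W
Position 14 is W, so the first player wins.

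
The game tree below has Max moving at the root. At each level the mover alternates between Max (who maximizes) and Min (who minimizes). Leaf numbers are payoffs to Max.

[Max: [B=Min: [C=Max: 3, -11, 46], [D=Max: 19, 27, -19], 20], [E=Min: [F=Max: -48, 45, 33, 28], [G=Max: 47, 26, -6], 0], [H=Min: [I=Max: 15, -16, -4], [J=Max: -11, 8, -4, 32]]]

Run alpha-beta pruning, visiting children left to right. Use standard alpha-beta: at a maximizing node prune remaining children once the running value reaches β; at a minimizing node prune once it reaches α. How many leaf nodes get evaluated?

16

C [α=-∞,β=+∞]: v=46
D [α=-∞,β=46]: v=27
B [α=-∞,β=+∞]: v=20
F [α=20,β=+∞]: v=45
G [α=20,β=45]: v=47 after child 1 ≥ β → β-cutoff, skip 2
E [α=20,β=+∞]: v=0
I [α=20,β=+∞]: v=15
H [α=20,β=+∞]: v=15 after child 1 ≤ α → α-cutoff, skip 1
Root [α=-∞,β=+∞]: v=20
Leaves evaluated: 16 of 22.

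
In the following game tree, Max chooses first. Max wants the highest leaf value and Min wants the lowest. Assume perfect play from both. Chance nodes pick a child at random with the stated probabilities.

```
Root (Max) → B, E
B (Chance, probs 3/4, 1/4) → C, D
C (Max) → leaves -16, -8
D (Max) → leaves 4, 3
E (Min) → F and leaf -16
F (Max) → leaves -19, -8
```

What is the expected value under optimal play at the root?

C (Max): max(-16, -8) = -8
D (Max): max(4, 3) = 4
B (Chance): 3/4·-8 + 1/4·4 = -5
F (Max): max(-19, -8) = -8
E (Min): min(-8, -16) = -16
Root (Max): max(-5, -16) = -5

-5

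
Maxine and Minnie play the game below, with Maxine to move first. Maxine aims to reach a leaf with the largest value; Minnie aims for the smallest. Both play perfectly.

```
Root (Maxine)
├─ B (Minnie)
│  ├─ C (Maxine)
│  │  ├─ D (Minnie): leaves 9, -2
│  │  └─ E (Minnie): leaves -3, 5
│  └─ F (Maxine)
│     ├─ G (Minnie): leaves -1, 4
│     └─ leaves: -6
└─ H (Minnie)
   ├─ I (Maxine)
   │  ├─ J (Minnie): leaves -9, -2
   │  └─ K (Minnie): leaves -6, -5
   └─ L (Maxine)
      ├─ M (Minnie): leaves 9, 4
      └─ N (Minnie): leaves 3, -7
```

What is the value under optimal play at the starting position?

D (Minnie): min(9, -2) = -2
E (Minnie): min(-3, 5) = -3
C (Maxine): max(-2, -3) = -2
G (Minnie): min(-1, 4) = -1
F (Maxine): max(-1, -6) = -1
B (Minnie): min(-2, -1) = -2
J (Minnie): min(-9, -2) = -9
K (Minnie): min(-6, -5) = -6
I (Maxine): max(-9, -6) = -6
M (Minnie): min(9, 4) = 4
N (Minnie): min(3, -7) = -7
L (Maxine): max(4, -7) = 4
H (Minnie): min(-6, 4) = -6
Root (Maxine): max(-2, -6) = -2

-2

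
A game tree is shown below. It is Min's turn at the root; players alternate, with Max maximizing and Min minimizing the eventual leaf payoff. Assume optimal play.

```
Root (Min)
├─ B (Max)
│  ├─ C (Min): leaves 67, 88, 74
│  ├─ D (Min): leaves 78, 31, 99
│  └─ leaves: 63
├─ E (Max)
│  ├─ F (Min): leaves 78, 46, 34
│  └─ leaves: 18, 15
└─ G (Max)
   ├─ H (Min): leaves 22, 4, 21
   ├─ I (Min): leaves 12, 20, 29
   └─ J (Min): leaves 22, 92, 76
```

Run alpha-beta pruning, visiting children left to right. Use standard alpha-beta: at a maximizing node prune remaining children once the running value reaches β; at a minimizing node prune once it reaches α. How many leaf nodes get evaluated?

20

C [α=-∞,β=+∞]: v=67
D [α=67,β=+∞]: v=31 after child 2 ≤ α → α-cutoff, skip 1
B [α=-∞,β=+∞]: v=67
F [α=-∞,β=67]: v=34
E [α=-∞,β=67]: v=34
H [α=-∞,β=34]: v=4
I [α=4,β=34]: v=12
J [α=12,β=34]: v=22
G [α=-∞,β=34]: v=22
Root [α=-∞,β=+∞]: v=22
Leaves evaluated: 20 of 21.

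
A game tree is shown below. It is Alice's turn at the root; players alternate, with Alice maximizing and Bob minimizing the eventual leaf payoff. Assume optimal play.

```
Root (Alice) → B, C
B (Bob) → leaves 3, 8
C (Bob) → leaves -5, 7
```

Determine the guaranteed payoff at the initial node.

3

B (Bob): min(3, 8) = 3
C (Bob): min(-5, 7) = -5
Root (Alice): max(3, -5) = 3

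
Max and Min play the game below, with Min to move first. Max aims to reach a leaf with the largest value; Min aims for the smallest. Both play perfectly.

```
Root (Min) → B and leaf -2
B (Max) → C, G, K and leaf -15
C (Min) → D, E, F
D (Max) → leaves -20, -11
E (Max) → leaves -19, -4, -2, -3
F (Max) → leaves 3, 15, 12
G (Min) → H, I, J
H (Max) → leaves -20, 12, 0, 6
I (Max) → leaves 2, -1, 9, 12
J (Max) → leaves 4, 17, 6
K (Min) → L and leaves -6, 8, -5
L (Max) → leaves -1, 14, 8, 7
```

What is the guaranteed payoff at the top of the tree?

D (Max): max(-20, -11) = -11
E (Max): max(-19, -4, -2, -3) = -2
F (Max): max(3, 15, 12) = 15
C (Min): min(-11, -2, 15) = -11
H (Max): max(-20, 12, 0, 6) = 12
I (Max): max(2, -1, 9, 12) = 12
J (Max): max(4, 17, 6) = 17
G (Min): min(12, 12, 17) = 12
L (Max): max(-1, 14, 8, 7) = 14
K (Min): min(14, -6, 8, -5) = -6
B (Max): max(-11, 12, -6, -15) = 12
Root (Min): min(12, -2) = -2

-2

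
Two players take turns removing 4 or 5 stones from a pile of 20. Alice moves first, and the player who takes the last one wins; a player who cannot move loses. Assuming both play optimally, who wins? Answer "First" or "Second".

Positions where the player to move wins (W) vs loses (L):
i:   0  1  2  3  4  5  6  7  8  9 10 11 12 13 14 15 16 17 18 19 20
     L  L  L  L  W  W  W  W  W  L  L  L  L  W  W  W  W  W  L  L  L
Position 20 is L, so the second player wins.

Second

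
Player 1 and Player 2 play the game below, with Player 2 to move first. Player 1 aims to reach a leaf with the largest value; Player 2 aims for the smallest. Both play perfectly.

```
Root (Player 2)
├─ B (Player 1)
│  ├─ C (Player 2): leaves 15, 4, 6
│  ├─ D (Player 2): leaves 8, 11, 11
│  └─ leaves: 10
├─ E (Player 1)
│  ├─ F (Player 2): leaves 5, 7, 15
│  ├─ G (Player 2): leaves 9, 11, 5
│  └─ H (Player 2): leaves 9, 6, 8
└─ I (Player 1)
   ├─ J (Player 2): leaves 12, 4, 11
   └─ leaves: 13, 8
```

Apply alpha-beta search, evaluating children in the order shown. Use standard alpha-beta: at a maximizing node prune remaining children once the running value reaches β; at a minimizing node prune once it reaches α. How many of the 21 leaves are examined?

20

C [α=-∞,β=+∞]: v=4
D [α=4,β=+∞]: v=8
B [α=-∞,β=+∞]: v=10
F [α=-∞,β=10]: v=5
G [α=5,β=10]: v=5
H [α=5,β=10]: v=6
E [α=-∞,β=10]: v=6
J [α=-∞,β=6]: v=4
I [α=-∞,β=6]: v=13 after child 2 ≥ β → β-cutoff, skip 1
Root [α=-∞,β=+∞]: v=6
Leaves evaluated: 20 of 21.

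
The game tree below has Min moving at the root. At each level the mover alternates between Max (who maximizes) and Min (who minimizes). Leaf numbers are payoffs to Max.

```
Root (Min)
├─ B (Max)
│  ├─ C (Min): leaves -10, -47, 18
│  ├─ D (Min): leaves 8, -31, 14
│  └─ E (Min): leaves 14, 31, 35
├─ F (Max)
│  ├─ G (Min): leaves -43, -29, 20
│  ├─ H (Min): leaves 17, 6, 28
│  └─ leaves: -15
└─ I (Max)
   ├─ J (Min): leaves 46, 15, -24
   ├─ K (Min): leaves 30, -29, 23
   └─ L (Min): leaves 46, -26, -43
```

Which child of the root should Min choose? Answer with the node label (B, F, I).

C (Min): min(-10, -47, 18) = -47
D (Min): min(8, -31, 14) = -31
E (Min): min(14, 31, 35) = 14
B (Max): max(-47, -31, 14) = 14
G (Min): min(-43, -29, 20) = -43
H (Min): min(17, 6, 28) = 6
F (Max): max(-43, 6, -15) = 6
J (Min): min(46, 15, -24) = -24
K (Min): min(30, -29, 23) = -29
L (Min): min(46, -26, -43) = -43
I (Max): max(-24, -29, -43) = -24
Root (Min): min(14, 6, -24) = -24
Min picks the child with the lowest value: I (value -24).

I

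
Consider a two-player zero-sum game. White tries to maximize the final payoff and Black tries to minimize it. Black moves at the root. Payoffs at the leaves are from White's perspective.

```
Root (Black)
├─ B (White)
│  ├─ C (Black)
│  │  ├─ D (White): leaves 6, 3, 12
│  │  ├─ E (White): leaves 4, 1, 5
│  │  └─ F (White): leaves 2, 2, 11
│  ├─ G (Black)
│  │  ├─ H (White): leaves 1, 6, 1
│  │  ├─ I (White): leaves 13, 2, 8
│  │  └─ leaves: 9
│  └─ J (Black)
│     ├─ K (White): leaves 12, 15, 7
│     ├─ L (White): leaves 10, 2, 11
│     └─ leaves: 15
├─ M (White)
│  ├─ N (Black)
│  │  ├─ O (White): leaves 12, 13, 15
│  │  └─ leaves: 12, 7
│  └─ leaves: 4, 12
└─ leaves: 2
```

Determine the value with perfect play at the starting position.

D (White): max(6, 3, 12) = 12
E (White): max(4, 1, 5) = 5
F (White): max(2, 2, 11) = 11
C (Black): min(12, 5, 11) = 5
H (White): max(1, 6, 1) = 6
I (White): max(13, 2, 8) = 13
G (Black): min(6, 13, 9) = 6
K (White): max(12, 15, 7) = 15
L (White): max(10, 2, 11) = 11
J (Black): min(15, 11, 15) = 11
B (White): max(5, 6, 11) = 11
O (White): max(12, 13, 15) = 15
N (Black): min(15, 12, 7) = 7
M (White): max(7, 4, 12) = 12
Root (Black): min(11, 12, 2) = 2

2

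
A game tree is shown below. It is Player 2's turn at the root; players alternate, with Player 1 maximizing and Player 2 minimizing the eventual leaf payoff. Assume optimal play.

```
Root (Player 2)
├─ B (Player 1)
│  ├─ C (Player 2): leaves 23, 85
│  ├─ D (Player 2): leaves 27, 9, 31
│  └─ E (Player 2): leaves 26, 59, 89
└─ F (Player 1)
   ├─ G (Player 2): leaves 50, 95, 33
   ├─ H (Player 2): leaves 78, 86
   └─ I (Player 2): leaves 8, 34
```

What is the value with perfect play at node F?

78

G: min(50, 95, 33) = 33
H: min(78, 86) = 78
I: min(8, 34) = 8
F: max(33, 78, 8) = 78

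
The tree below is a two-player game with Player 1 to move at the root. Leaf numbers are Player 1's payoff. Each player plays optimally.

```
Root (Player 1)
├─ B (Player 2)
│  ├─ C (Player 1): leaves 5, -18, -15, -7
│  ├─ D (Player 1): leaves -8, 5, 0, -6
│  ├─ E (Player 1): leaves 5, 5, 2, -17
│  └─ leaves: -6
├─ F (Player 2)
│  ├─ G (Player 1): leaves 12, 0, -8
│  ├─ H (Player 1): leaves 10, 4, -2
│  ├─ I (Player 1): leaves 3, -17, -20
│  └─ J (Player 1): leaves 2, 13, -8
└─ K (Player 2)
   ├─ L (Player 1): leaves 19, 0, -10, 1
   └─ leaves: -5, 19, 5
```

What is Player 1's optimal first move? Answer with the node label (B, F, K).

C (Player 1): max(5, -18, -15, -7) = 5
D (Player 1): max(-8, 5, 0, -6) = 5
E (Player 1): max(5, 5, 2, -17) = 5
B (Player 2): min(5, 5, 5, -6) = -6
G (Player 1): max(12, 0, -8) = 12
H (Player 1): max(10, 4, -2) = 10
I (Player 1): max(3, -17, -20) = 3
J (Player 1): max(2, 13, -8) = 13
F (Player 2): min(12, 10, 3, 13) = 3
L (Player 1): max(19, 0, -10, 1) = 19
K (Player 2): min(19, -5, 19, 5) = -5
Root (Player 1): max(-6, 3, -5) = 3
Player 1 picks the child with the highest value: F (value 3).

F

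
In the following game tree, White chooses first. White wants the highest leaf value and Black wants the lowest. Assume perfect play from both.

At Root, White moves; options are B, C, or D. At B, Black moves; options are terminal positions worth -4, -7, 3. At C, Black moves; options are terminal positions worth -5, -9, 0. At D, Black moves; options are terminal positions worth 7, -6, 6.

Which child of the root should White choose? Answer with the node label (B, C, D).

D

B (Black): min(-4, -7, 3) = -7
C (Black): min(-5, -9, 0) = -9
D (Black): min(7, -6, 6) = -6
Root (White): max(-7, -9, -6) = -6
White picks the child with the highest value: D (value -6).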